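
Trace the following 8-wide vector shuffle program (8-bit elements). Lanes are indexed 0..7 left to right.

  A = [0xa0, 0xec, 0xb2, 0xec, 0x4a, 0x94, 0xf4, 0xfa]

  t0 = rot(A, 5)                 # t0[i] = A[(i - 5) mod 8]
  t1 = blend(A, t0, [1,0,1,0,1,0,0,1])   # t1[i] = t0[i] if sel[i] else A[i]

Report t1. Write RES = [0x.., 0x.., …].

  t0: ec 4a 94 f4 fa a0 ec b2
  t1: ec ec 94 ec fa 94 f4 b2

RES = [0xec, 0xec, 0x94, 0xec, 0xfa, 0x94, 0xf4, 0xb2]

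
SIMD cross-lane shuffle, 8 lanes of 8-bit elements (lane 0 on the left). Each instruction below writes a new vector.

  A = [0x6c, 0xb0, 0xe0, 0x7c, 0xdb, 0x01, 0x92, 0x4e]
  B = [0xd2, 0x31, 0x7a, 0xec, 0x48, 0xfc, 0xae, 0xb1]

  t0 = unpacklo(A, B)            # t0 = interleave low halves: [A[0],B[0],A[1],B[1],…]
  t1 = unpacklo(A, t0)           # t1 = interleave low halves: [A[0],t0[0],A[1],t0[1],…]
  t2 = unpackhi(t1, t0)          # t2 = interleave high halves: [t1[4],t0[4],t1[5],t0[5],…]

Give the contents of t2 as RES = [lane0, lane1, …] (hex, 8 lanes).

RES = [ 0xe0  0xe0  0xb0  0x7a  0x7c  0x7c  0x31  0xec ]

t0 = [0x6c, 0xd2, 0xb0, 0x31, 0xe0, 0x7a, 0x7c, 0xec]
t1 = [0x6c, 0x6c, 0xb0, 0xd2, 0xe0, 0xb0, 0x7c, 0x31]
t2 = [0xe0, 0xe0, 0xb0, 0x7a, 0x7c, 0x7c, 0x31, 0xec]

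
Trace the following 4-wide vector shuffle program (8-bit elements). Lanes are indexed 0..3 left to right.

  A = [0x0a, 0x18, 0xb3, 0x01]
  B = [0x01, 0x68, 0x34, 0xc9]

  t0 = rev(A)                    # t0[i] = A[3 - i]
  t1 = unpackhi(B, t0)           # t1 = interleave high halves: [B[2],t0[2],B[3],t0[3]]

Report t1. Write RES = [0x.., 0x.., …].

→ t0 |01|b3|18|0a|
→ t1 |34|18|c9|0a|

RES = [0x34, 0x18, 0xc9, 0x0a]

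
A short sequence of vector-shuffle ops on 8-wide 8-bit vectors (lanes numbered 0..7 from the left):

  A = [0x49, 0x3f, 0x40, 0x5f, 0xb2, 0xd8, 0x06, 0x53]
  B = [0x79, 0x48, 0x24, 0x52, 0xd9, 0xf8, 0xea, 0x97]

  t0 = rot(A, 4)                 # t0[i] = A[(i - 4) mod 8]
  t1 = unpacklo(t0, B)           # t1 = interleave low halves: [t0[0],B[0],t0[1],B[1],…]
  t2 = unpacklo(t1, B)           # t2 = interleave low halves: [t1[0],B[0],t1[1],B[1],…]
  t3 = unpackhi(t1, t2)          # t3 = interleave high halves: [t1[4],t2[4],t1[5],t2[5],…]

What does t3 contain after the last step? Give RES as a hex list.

→ t0 |b2|d8|06|53|49|3f|40|5f|
→ t1 |b2|79|d8|48|06|24|53|52|
→ t2 |b2|79|79|48|d8|24|48|52|
→ t3 |06|d8|24|24|53|48|52|52|

RES = [0x06, 0xd8, 0x24, 0x24, 0x53, 0x48, 0x52, 0x52]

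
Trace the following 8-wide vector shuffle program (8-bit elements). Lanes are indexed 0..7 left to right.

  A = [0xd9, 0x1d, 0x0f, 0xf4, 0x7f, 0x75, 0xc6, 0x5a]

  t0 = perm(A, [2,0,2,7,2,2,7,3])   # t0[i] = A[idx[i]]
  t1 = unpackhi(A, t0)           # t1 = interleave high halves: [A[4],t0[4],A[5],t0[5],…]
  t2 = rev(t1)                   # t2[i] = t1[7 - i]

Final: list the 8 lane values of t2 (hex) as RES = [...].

RES = [0xf4, 0x5a, 0x5a, 0xc6, 0x0f, 0x75, 0x0f, 0x7f]

→ t0 |0f|d9|0f|5a|0f|0f|5a|f4|
→ t1 |7f|0f|75|0f|c6|5a|5a|f4|
→ t2 |f4|5a|5a|c6|0f|75|0f|7f|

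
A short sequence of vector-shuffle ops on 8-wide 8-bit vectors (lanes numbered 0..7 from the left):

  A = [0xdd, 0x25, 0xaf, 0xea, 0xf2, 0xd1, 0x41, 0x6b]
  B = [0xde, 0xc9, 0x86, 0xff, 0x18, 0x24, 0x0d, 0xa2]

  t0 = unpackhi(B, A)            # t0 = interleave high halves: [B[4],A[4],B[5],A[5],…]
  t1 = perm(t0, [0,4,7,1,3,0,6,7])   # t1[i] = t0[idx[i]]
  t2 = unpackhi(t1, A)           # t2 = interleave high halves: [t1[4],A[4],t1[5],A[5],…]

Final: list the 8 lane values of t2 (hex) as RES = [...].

  t0: 18 f2 24 d1 0d 41 a2 6b
  t1: 18 0d 6b f2 d1 18 a2 6b
  t2: d1 f2 18 d1 a2 41 6b 6b

RES = [0xd1, 0xf2, 0x18, 0xd1, 0xa2, 0x41, 0x6b, 0x6b]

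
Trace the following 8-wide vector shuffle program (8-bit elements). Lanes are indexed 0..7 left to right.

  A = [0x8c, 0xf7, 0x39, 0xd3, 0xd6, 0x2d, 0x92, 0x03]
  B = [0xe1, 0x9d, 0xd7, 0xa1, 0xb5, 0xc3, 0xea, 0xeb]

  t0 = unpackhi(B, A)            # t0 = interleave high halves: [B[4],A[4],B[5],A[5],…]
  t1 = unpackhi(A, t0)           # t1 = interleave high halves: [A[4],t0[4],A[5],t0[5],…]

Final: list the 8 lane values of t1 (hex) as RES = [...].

t0 = [0xb5, 0xd6, 0xc3, 0x2d, 0xea, 0x92, 0xeb, 0x03]
t1 = [0xd6, 0xea, 0x2d, 0x92, 0x92, 0xeb, 0x03, 0x03]

RES = [ 0xd6  0xea  0x2d  0x92  0x92  0xeb  0x03  0x03 ]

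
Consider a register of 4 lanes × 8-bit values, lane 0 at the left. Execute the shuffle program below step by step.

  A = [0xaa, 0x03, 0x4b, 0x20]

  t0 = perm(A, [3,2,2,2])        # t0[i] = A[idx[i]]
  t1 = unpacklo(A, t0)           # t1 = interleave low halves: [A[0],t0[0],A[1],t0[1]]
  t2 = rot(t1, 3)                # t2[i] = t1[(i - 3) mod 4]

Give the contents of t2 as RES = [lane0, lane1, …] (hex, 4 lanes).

RES = [ 0x20  0x03  0x4b  0xaa ]

t0 = [0x20, 0x4b, 0x4b, 0x4b]
t1 = [0xaa, 0x20, 0x03, 0x4b]
t2 = [0x20, 0x03, 0x4b, 0xaa]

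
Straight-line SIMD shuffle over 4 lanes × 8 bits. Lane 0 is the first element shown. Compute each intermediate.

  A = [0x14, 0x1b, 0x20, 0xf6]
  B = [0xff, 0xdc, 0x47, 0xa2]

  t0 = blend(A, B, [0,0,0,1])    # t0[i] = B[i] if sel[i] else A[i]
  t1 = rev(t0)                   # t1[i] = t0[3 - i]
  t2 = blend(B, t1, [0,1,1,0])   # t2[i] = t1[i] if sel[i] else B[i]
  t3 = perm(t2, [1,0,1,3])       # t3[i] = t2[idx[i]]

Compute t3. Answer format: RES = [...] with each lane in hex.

t0 = [0x14, 0x1b, 0x20, 0xa2]
t1 = [0xa2, 0x20, 0x1b, 0x14]
t2 = [0xff, 0x20, 0x1b, 0xa2]
t3 = [0x20, 0xff, 0x20, 0xa2]

RES = [ 0x20  0xff  0x20  0xa2 ]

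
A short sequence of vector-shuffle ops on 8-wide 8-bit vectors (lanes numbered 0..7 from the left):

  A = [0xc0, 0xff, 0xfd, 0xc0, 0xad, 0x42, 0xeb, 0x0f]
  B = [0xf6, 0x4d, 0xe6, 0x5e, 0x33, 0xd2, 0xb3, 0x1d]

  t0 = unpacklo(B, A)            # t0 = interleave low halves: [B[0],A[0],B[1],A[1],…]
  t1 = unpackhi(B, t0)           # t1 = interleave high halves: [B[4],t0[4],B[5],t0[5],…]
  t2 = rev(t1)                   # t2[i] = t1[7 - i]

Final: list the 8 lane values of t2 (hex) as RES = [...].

RES = [0xc0, 0x1d, 0x5e, 0xb3, 0xfd, 0xd2, 0xe6, 0x33]

  t0: f6 c0 4d ff e6 fd 5e c0
  t1: 33 e6 d2 fd b3 5e 1d c0
  t2: c0 1d 5e b3 fd d2 e6 33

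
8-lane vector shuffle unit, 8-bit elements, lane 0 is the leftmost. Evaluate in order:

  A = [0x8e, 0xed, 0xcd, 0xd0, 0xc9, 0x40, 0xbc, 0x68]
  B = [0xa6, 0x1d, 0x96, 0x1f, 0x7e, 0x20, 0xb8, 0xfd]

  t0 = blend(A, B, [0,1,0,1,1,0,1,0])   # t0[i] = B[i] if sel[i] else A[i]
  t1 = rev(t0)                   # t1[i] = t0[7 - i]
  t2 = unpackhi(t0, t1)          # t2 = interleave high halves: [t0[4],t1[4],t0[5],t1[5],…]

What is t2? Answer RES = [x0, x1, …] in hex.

RES = [0x7e, 0x1f, 0x40, 0xcd, 0xb8, 0x1d, 0x68, 0x8e]

  t0: 8e 1d cd 1f 7e 40 b8 68
  t1: 68 b8 40 7e 1f cd 1d 8e
  t2: 7e 1f 40 cd b8 1d 68 8e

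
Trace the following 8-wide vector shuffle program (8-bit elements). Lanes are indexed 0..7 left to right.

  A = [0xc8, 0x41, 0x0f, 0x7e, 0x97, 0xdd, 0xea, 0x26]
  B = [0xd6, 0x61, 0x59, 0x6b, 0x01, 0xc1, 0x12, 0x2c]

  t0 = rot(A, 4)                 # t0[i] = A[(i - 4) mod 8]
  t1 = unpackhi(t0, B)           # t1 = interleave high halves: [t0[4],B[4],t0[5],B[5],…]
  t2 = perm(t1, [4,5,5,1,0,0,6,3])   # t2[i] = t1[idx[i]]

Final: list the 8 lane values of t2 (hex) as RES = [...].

RES = [ 0x0f  0x12  0x12  0x01  0xc8  0xc8  0x7e  0xc1 ]

  t0: 97 dd ea 26 c8 41 0f 7e
  t1: c8 01 41 c1 0f 12 7e 2c
  t2: 0f 12 12 01 c8 c8 7e c1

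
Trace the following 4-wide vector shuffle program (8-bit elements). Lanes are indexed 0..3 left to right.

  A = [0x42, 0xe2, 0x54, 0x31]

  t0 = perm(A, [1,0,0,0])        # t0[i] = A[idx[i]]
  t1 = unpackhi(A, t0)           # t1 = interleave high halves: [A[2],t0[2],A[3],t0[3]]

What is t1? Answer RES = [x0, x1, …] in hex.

→ t0 |e2|42|42|42|
→ t1 |54|42|31|42|

RES = [ 0x54  0x42  0x31  0x42 ]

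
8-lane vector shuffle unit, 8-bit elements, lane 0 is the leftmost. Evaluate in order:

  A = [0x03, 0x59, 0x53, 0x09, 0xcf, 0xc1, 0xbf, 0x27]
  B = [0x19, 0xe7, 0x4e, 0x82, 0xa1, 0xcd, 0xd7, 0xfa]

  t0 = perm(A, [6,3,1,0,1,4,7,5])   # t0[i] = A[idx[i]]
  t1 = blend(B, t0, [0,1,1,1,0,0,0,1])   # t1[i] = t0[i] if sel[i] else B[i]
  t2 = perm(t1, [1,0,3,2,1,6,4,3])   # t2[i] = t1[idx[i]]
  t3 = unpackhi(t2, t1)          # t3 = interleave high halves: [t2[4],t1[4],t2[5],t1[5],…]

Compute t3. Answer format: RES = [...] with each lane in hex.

t0 = [0xbf, 0x09, 0x59, 0x03, 0x59, 0xcf, 0x27, 0xc1]
t1 = [0x19, 0x09, 0x59, 0x03, 0xa1, 0xcd, 0xd7, 0xc1]
t2 = [0x09, 0x19, 0x03, 0x59, 0x09, 0xd7, 0xa1, 0x03]
t3 = [0x09, 0xa1, 0xd7, 0xcd, 0xa1, 0xd7, 0x03, 0xc1]

RES = [ 0x09  0xa1  0xd7  0xcd  0xa1  0xd7  0x03  0xc1 ]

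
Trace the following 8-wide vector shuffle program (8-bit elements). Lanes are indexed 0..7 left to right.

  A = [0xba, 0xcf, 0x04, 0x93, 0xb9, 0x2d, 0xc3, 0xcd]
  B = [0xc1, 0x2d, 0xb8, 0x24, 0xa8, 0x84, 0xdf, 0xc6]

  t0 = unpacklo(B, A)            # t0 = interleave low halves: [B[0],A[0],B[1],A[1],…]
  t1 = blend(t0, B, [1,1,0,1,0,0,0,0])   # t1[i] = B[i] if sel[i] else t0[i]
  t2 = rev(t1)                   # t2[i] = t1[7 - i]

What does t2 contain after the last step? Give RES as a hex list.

RES = [0x93, 0x24, 0x04, 0xb8, 0x24, 0x2d, 0x2d, 0xc1]

→ t0 |c1|ba|2d|cf|b8|04|24|93|
→ t1 |c1|2d|2d|24|b8|04|24|93|
→ t2 |93|24|04|b8|24|2d|2d|c1|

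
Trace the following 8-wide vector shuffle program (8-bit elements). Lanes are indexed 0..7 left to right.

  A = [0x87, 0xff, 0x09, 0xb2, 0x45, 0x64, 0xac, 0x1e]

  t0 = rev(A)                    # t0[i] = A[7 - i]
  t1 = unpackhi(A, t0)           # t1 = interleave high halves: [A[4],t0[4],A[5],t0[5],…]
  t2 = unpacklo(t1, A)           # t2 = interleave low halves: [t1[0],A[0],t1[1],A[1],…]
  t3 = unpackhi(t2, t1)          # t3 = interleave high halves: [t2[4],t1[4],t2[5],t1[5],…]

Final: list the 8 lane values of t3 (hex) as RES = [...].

  t0: 1e ac 64 45 b2 09 ff 87
  t1: 45 b2 64 09 ac ff 1e 87
  t2: 45 87 b2 ff 64 09 09 b2
  t3: 64 ac 09 ff 09 1e b2 87

RES = [0x64, 0xac, 0x09, 0xff, 0x09, 0x1e, 0xb2, 0x87]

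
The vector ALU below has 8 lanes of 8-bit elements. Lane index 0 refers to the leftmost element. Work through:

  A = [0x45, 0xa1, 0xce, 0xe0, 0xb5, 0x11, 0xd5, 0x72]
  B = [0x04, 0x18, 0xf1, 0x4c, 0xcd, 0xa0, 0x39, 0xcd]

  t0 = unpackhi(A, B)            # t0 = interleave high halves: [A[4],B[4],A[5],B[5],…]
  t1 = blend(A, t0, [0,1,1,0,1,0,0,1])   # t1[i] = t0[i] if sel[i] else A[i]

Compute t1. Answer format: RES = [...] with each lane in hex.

RES = [0x45, 0xcd, 0x11, 0xe0, 0xd5, 0x11, 0xd5, 0xcd]

  t0: b5 cd 11 a0 d5 39 72 cd
  t1: 45 cd 11 e0 d5 11 d5 cd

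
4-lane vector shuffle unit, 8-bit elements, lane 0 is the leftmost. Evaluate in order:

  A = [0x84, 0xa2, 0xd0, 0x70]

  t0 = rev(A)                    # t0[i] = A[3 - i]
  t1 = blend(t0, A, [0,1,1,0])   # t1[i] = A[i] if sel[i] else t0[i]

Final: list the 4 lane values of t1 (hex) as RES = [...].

t0 = [0x70, 0xd0, 0xa2, 0x84]
t1 = [0x70, 0xa2, 0xd0, 0x84]

RES = [ 0x70  0xa2  0xd0  0x84 ]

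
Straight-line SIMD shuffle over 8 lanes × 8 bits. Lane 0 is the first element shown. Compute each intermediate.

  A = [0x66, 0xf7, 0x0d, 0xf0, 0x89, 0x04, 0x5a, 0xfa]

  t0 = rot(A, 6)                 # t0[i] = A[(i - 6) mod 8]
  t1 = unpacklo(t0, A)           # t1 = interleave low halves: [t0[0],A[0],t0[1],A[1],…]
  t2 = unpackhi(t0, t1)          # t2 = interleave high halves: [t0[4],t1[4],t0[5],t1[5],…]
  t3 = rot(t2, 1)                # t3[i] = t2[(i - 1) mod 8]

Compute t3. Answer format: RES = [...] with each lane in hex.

t0 = [0x0d, 0xf0, 0x89, 0x04, 0x5a, 0xfa, 0x66, 0xf7]
t1 = [0x0d, 0x66, 0xf0, 0xf7, 0x89, 0x0d, 0x04, 0xf0]
t2 = [0x5a, 0x89, 0xfa, 0x0d, 0x66, 0x04, 0xf7, 0xf0]
t3 = [0xf0, 0x5a, 0x89, 0xfa, 0x0d, 0x66, 0x04, 0xf7]

RES = [0xf0, 0x5a, 0x89, 0xfa, 0x0d, 0x66, 0x04, 0xf7]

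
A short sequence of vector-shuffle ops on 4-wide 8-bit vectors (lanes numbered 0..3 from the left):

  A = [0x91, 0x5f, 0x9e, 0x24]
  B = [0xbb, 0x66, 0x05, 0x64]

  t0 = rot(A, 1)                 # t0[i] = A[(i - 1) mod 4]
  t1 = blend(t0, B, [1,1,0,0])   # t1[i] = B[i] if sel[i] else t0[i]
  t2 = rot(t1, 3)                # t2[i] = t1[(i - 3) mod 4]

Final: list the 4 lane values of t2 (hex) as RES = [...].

  t0: 24 91 5f 9e
  t1: bb 66 5f 9e
  t2: 66 5f 9e bb

RES = [ 0x66  0x5f  0x9e  0xbb ]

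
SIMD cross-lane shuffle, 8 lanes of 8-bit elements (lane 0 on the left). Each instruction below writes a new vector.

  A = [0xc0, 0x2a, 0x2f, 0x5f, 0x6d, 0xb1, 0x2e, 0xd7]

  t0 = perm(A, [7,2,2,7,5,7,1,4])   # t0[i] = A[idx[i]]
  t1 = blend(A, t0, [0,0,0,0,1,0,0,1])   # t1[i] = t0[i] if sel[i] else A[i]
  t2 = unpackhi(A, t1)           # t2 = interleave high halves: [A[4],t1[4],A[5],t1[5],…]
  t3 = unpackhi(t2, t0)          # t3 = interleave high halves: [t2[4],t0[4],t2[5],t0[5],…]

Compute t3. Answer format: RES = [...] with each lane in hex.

RES = [ 0x2e  0xb1  0x2e  0xd7  0xd7  0x2a  0x6d  0x6d ]

  t0: d7 2f 2f d7 b1 d7 2a 6d
  t1: c0 2a 2f 5f b1 b1 2e 6d
  t2: 6d b1 b1 b1 2e 2e d7 6d
  t3: 2e b1 2e d7 d7 2a 6d 6d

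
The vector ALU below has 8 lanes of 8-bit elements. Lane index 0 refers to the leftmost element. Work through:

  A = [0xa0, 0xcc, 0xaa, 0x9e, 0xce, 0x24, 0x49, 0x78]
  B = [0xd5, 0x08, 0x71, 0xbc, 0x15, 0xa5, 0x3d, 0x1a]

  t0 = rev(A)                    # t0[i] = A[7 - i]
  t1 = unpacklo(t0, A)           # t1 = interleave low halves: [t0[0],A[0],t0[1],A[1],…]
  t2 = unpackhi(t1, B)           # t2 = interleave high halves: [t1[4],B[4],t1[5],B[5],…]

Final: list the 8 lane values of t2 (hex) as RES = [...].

RES = [ 0x24  0x15  0xaa  0xa5  0xce  0x3d  0x9e  0x1a ]

t0 = [0x78, 0x49, 0x24, 0xce, 0x9e, 0xaa, 0xcc, 0xa0]
t1 = [0x78, 0xa0, 0x49, 0xcc, 0x24, 0xaa, 0xce, 0x9e]
t2 = [0x24, 0x15, 0xaa, 0xa5, 0xce, 0x3d, 0x9e, 0x1a]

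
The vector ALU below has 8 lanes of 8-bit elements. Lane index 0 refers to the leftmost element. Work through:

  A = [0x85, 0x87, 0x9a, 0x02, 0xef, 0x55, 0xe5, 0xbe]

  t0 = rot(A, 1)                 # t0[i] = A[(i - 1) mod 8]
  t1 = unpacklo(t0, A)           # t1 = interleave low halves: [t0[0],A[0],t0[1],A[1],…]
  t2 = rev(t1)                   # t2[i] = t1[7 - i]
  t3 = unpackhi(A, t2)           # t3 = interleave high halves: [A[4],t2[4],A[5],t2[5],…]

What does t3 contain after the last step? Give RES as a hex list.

RES = [0xef, 0x87, 0x55, 0x85, 0xe5, 0x85, 0xbe, 0xbe]

t0 = [0xbe, 0x85, 0x87, 0x9a, 0x02, 0xef, 0x55, 0xe5]
t1 = [0xbe, 0x85, 0x85, 0x87, 0x87, 0x9a, 0x9a, 0x02]
t2 = [0x02, 0x9a, 0x9a, 0x87, 0x87, 0x85, 0x85, 0xbe]
t3 = [0xef, 0x87, 0x55, 0x85, 0xe5, 0x85, 0xbe, 0xbe]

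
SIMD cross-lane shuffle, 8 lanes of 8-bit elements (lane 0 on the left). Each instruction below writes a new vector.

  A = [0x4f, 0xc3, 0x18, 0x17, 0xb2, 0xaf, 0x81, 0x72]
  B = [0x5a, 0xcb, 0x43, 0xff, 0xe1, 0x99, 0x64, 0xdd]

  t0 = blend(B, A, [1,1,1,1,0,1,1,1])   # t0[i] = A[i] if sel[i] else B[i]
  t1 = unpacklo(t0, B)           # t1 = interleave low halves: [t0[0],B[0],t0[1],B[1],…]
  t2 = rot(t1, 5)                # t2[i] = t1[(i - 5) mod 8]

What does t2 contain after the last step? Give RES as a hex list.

t0 = [0x4f, 0xc3, 0x18, 0x17, 0xe1, 0xaf, 0x81, 0x72]
t1 = [0x4f, 0x5a, 0xc3, 0xcb, 0x18, 0x43, 0x17, 0xff]
t2 = [0xcb, 0x18, 0x43, 0x17, 0xff, 0x4f, 0x5a, 0xc3]

RES = [0xcb, 0x18, 0x43, 0x17, 0xff, 0x4f, 0x5a, 0xc3]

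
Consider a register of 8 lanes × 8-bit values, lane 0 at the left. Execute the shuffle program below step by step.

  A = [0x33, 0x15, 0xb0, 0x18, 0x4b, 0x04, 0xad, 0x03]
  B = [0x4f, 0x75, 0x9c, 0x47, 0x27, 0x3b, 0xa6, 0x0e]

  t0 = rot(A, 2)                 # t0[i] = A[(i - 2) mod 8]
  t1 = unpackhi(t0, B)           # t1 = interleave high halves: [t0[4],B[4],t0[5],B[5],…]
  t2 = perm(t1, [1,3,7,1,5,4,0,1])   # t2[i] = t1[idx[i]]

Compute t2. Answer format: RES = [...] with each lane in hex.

  t0: ad 03 33 15 b0 18 4b 04
  t1: b0 27 18 3b 4b a6 04 0e
  t2: 27 3b 0e 27 a6 4b b0 27

RES = [0x27, 0x3b, 0x0e, 0x27, 0xa6, 0x4b, 0xb0, 0x27]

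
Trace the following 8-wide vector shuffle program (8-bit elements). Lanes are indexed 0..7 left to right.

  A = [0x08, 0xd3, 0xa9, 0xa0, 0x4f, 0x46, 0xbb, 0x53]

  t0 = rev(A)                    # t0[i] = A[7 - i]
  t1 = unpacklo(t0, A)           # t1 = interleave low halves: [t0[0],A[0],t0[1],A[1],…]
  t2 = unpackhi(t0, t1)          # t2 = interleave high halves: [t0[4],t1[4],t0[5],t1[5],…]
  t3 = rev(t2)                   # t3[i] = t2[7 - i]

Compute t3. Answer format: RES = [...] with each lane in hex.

RES = [0xa0, 0x08, 0x4f, 0xd3, 0xa9, 0xa9, 0x46, 0xa0]

t0 = [0x53, 0xbb, 0x46, 0x4f, 0xa0, 0xa9, 0xd3, 0x08]
t1 = [0x53, 0x08, 0xbb, 0xd3, 0x46, 0xa9, 0x4f, 0xa0]
t2 = [0xa0, 0x46, 0xa9, 0xa9, 0xd3, 0x4f, 0x08, 0xa0]
t3 = [0xa0, 0x08, 0x4f, 0xd3, 0xa9, 0xa9, 0x46, 0xa0]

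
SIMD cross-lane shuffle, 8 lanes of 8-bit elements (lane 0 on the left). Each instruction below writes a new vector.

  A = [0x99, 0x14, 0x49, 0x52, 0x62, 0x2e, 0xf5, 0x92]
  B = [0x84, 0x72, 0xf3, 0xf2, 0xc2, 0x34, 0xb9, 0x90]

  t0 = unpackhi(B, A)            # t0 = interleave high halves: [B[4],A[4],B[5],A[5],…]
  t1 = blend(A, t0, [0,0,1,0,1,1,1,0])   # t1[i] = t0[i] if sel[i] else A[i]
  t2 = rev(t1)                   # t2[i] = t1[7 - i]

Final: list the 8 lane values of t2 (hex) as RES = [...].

  t0: c2 62 34 2e b9 f5 90 92
  t1: 99 14 34 52 b9 f5 90 92
  t2: 92 90 f5 b9 52 34 14 99

RES = [ 0x92  0x90  0xf5  0xb9  0x52  0x34  0x14  0x99 ]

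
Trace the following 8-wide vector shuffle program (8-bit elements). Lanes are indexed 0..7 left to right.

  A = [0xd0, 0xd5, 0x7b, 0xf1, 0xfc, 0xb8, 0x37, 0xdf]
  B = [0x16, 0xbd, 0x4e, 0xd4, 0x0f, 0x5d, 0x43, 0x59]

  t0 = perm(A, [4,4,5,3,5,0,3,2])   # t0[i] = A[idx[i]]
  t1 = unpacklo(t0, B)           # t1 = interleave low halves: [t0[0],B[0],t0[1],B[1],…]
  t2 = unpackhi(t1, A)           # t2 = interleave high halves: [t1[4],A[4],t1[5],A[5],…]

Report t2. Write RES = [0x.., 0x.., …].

  t0: fc fc b8 f1 b8 d0 f1 7b
  t1: fc 16 fc bd b8 4e f1 d4
  t2: b8 fc 4e b8 f1 37 d4 df

RES = [ 0xb8  0xfc  0x4e  0xb8  0xf1  0x37  0xd4  0xdf ]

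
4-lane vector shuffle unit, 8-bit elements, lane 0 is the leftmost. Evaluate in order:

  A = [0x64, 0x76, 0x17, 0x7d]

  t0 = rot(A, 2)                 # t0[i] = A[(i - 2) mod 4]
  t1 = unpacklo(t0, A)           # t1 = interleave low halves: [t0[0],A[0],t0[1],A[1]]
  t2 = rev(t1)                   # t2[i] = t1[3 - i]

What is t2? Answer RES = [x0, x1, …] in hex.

t0 = [0x17, 0x7d, 0x64, 0x76]
t1 = [0x17, 0x64, 0x7d, 0x76]
t2 = [0x76, 0x7d, 0x64, 0x17]

RES = [ 0x76  0x7d  0x64  0x17 ]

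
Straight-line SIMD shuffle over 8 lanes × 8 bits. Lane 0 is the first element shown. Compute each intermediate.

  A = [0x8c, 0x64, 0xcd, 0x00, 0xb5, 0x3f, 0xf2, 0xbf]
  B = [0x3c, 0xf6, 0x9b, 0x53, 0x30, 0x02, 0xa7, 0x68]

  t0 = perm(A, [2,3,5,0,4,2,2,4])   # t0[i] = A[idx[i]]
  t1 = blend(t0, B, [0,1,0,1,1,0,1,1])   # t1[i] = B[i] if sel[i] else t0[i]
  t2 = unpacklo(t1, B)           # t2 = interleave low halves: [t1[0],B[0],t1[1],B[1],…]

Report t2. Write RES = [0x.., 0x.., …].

RES = [0xcd, 0x3c, 0xf6, 0xf6, 0x3f, 0x9b, 0x53, 0x53]

  t0: cd 00 3f 8c b5 cd cd b5
  t1: cd f6 3f 53 30 cd a7 68
  t2: cd 3c f6 f6 3f 9b 53 53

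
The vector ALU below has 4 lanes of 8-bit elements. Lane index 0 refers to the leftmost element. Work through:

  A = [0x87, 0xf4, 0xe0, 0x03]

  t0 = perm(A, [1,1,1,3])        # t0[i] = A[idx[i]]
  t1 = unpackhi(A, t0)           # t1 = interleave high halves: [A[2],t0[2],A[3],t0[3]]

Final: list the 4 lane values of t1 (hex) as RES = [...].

  t0: f4 f4 f4 03
  t1: e0 f4 03 03

RES = [ 0xe0  0xf4  0x03  0x03 ]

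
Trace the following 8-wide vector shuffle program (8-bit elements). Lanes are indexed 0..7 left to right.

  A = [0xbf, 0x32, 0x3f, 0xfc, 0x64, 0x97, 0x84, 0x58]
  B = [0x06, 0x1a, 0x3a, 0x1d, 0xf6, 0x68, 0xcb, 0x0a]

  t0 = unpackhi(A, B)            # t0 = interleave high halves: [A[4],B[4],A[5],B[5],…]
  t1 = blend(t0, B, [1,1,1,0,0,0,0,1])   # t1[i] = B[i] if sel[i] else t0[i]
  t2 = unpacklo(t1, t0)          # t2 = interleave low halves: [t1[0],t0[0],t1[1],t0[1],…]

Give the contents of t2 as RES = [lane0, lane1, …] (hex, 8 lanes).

RES = [0x06, 0x64, 0x1a, 0xf6, 0x3a, 0x97, 0x68, 0x68]

t0 = [0x64, 0xf6, 0x97, 0x68, 0x84, 0xcb, 0x58, 0x0a]
t1 = [0x06, 0x1a, 0x3a, 0x68, 0x84, 0xcb, 0x58, 0x0a]
t2 = [0x06, 0x64, 0x1a, 0xf6, 0x3a, 0x97, 0x68, 0x68]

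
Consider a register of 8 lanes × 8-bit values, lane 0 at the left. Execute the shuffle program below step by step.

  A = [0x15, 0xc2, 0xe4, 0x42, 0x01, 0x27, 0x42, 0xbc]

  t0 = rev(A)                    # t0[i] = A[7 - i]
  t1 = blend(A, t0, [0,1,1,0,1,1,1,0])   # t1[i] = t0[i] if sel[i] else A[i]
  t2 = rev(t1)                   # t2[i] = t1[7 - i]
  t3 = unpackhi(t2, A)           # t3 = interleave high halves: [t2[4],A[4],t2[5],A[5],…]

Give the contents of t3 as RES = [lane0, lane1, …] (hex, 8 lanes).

RES = [ 0x42  0x01  0x27  0x27  0x42  0x42  0x15  0xbc ]

  t0: bc 42 27 01 42 e4 c2 15
  t1: 15 42 27 42 42 e4 c2 bc
  t2: bc c2 e4 42 42 27 42 15
  t3: 42 01 27 27 42 42 15 bc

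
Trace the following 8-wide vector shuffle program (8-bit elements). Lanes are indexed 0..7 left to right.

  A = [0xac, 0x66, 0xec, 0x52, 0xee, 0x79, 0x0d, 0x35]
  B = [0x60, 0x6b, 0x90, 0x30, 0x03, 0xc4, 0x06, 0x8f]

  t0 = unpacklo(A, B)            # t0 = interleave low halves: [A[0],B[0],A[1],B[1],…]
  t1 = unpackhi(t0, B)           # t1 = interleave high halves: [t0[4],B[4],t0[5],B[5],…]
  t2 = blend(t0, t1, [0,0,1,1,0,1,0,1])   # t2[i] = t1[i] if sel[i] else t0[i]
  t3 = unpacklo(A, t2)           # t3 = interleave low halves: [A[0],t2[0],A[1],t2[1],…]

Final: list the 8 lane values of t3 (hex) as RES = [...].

  t0: ac 60 66 6b ec 90 52 30
  t1: ec 03 90 c4 52 06 30 8f
  t2: ac 60 90 c4 ec 06 52 8f
  t3: ac ac 66 60 ec 90 52 c4

RES = [ 0xac  0xac  0x66  0x60  0xec  0x90  0x52  0xc4 ]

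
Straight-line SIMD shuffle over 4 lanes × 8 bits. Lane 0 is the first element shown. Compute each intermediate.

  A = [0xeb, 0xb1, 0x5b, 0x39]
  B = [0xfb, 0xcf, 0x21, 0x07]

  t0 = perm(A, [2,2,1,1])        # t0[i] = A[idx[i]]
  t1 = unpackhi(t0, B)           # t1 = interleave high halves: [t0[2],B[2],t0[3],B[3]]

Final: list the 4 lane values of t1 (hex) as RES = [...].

RES = [ 0xb1  0x21  0xb1  0x07 ]

t0 = [0x5b, 0x5b, 0xb1, 0xb1]
t1 = [0xb1, 0x21, 0xb1, 0x07]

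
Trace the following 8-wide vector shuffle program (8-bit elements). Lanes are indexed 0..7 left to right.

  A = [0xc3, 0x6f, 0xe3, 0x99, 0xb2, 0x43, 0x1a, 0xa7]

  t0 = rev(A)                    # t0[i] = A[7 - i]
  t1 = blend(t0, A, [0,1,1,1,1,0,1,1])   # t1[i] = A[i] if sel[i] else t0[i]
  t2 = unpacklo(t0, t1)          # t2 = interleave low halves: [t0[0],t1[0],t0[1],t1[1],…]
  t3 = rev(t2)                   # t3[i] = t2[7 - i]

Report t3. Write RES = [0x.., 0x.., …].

RES = [ 0x99  0xb2  0xe3  0x43  0x6f  0x1a  0xa7  0xa7 ]

  t0: a7 1a 43 b2 99 e3 6f c3
  t1: a7 6f e3 99 b2 e3 1a a7
  t2: a7 a7 1a 6f 43 e3 b2 99
  t3: 99 b2 e3 43 6f 1a a7 a7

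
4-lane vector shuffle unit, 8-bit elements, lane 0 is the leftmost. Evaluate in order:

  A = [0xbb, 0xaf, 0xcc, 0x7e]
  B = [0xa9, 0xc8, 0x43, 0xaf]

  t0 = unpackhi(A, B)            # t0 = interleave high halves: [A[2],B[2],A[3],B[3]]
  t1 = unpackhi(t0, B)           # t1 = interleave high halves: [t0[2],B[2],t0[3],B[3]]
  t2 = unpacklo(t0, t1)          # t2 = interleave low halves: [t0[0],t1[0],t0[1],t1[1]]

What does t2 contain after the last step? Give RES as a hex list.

  t0: cc 43 7e af
  t1: 7e 43 af af
  t2: cc 7e 43 43

RES = [0xcc, 0x7e, 0x43, 0x43]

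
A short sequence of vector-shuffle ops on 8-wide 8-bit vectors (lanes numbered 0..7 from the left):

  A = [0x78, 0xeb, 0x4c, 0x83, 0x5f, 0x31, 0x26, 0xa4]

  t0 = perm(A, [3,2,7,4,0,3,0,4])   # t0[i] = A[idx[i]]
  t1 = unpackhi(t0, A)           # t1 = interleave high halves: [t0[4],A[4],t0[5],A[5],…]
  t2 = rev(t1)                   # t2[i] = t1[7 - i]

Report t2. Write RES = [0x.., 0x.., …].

RES = [0xa4, 0x5f, 0x26, 0x78, 0x31, 0x83, 0x5f, 0x78]

t0 = [0x83, 0x4c, 0xa4, 0x5f, 0x78, 0x83, 0x78, 0x5f]
t1 = [0x78, 0x5f, 0x83, 0x31, 0x78, 0x26, 0x5f, 0xa4]
t2 = [0xa4, 0x5f, 0x26, 0x78, 0x31, 0x83, 0x5f, 0x78]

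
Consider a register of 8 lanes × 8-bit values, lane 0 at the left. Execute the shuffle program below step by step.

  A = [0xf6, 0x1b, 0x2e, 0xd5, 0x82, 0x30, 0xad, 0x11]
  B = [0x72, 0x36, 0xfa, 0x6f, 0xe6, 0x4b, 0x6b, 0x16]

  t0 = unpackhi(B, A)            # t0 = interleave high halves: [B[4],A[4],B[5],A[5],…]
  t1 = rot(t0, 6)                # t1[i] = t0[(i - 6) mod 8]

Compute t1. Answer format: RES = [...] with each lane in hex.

  t0: e6 82 4b 30 6b ad 16 11
  t1: 4b 30 6b ad 16 11 e6 82

RES = [ 0x4b  0x30  0x6b  0xad  0x16  0x11  0xe6  0x82 ]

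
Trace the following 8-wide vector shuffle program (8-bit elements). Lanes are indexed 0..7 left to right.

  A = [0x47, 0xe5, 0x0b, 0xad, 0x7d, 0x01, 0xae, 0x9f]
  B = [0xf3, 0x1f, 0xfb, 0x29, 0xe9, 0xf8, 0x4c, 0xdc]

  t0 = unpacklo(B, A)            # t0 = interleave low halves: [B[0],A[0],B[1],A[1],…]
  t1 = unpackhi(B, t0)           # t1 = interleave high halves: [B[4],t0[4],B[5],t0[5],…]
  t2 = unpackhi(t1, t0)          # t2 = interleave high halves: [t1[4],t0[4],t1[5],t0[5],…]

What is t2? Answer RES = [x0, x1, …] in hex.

RES = [ 0x4c  0xfb  0x29  0x0b  0xdc  0x29  0xad  0xad ]

t0 = [0xf3, 0x47, 0x1f, 0xe5, 0xfb, 0x0b, 0x29, 0xad]
t1 = [0xe9, 0xfb, 0xf8, 0x0b, 0x4c, 0x29, 0xdc, 0xad]
t2 = [0x4c, 0xfb, 0x29, 0x0b, 0xdc, 0x29, 0xad, 0xad]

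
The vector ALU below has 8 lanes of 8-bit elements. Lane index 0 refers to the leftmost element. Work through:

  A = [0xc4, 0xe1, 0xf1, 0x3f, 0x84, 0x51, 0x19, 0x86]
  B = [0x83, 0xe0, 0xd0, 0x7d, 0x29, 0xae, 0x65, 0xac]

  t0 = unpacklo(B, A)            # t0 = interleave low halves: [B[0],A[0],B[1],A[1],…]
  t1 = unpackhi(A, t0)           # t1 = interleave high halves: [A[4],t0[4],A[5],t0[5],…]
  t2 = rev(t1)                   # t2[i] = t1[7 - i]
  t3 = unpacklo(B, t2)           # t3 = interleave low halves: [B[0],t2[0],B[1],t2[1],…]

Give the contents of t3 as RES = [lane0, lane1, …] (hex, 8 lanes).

RES = [0x83, 0x3f, 0xe0, 0x86, 0xd0, 0x7d, 0x7d, 0x19]

  t0: 83 c4 e0 e1 d0 f1 7d 3f
  t1: 84 d0 51 f1 19 7d 86 3f
  t2: 3f 86 7d 19 f1 51 d0 84
  t3: 83 3f e0 86 d0 7d 7d 19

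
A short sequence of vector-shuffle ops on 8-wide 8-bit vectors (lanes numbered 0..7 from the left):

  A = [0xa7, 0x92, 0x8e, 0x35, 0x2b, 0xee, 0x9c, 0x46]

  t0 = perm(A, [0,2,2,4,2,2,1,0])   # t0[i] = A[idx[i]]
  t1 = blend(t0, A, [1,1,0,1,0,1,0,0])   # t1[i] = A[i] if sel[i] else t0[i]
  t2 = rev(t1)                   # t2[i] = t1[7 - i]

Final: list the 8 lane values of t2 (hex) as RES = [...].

RES = [ 0xa7  0x92  0xee  0x8e  0x35  0x8e  0x92  0xa7 ]

  t0: a7 8e 8e 2b 8e 8e 92 a7
  t1: a7 92 8e 35 8e ee 92 a7
  t2: a7 92 ee 8e 35 8e 92 a7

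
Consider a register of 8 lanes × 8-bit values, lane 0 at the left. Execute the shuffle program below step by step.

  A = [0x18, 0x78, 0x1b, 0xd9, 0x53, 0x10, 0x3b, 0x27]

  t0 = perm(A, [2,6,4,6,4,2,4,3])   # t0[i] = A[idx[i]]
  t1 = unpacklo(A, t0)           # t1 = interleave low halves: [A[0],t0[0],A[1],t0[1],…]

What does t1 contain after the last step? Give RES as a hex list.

RES = [0x18, 0x1b, 0x78, 0x3b, 0x1b, 0x53, 0xd9, 0x3b]

→ t0 |1b|3b|53|3b|53|1b|53|d9|
→ t1 |18|1b|78|3b|1b|53|d9|3b|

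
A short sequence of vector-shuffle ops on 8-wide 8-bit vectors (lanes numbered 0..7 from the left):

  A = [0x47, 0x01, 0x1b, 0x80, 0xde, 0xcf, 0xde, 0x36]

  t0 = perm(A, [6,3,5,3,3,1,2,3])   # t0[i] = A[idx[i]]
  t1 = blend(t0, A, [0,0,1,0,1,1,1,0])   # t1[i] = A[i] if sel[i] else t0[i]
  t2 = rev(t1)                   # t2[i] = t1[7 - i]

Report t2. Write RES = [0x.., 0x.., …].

RES = [0x80, 0xde, 0xcf, 0xde, 0x80, 0x1b, 0x80, 0xde]

t0 = [0xde, 0x80, 0xcf, 0x80, 0x80, 0x01, 0x1b, 0x80]
t1 = [0xde, 0x80, 0x1b, 0x80, 0xde, 0xcf, 0xde, 0x80]
t2 = [0x80, 0xde, 0xcf, 0xde, 0x80, 0x1b, 0x80, 0xde]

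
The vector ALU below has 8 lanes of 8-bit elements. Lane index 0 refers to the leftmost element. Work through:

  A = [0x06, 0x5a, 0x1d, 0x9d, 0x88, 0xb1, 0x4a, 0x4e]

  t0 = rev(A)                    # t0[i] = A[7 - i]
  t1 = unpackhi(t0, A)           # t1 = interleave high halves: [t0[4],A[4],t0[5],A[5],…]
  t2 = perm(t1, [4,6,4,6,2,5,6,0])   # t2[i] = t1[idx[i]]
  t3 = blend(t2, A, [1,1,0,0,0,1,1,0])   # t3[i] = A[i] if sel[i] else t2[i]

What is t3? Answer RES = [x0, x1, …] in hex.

t0 = [0x4e, 0x4a, 0xb1, 0x88, 0x9d, 0x1d, 0x5a, 0x06]
t1 = [0x9d, 0x88, 0x1d, 0xb1, 0x5a, 0x4a, 0x06, 0x4e]
t2 = [0x5a, 0x06, 0x5a, 0x06, 0x1d, 0x4a, 0x06, 0x9d]
t3 = [0x06, 0x5a, 0x5a, 0x06, 0x1d, 0xb1, 0x4a, 0x9d]

RES = [ 0x06  0x5a  0x5a  0x06  0x1d  0xb1  0x4a  0x9d ]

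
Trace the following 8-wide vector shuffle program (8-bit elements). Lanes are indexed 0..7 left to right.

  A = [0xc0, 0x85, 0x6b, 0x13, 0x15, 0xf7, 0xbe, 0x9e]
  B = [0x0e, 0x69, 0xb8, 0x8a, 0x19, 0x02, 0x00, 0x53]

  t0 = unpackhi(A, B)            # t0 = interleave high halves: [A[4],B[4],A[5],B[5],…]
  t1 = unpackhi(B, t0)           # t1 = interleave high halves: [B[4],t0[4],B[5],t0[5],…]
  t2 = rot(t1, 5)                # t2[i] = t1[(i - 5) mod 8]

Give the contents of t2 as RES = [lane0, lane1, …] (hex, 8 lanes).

RES = [0x00, 0x00, 0x9e, 0x53, 0x53, 0x19, 0xbe, 0x02]

t0 = [0x15, 0x19, 0xf7, 0x02, 0xbe, 0x00, 0x9e, 0x53]
t1 = [0x19, 0xbe, 0x02, 0x00, 0x00, 0x9e, 0x53, 0x53]
t2 = [0x00, 0x00, 0x9e, 0x53, 0x53, 0x19, 0xbe, 0x02]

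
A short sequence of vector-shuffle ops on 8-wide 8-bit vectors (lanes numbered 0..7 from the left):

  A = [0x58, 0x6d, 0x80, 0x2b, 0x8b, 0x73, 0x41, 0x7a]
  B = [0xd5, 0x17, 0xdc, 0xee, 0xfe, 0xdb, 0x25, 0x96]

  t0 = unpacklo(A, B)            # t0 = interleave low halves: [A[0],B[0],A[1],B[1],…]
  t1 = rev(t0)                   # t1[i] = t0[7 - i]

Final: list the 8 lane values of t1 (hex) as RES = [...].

RES = [ 0xee  0x2b  0xdc  0x80  0x17  0x6d  0xd5  0x58 ]

  t0: 58 d5 6d 17 80 dc 2b ee
  t1: ee 2b dc 80 17 6d d5 58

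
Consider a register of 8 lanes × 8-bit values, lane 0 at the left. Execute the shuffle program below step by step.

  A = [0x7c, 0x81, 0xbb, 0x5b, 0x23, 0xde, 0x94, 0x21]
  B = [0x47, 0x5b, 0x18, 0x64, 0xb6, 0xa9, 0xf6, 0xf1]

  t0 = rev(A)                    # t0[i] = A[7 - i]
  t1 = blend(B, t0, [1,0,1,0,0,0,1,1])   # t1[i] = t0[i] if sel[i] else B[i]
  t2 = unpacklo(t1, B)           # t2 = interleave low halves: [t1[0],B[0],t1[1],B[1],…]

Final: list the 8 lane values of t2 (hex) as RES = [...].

RES = [ 0x21  0x47  0x5b  0x5b  0xde  0x18  0x64  0x64 ]

t0 = [0x21, 0x94, 0xde, 0x23, 0x5b, 0xbb, 0x81, 0x7c]
t1 = [0x21, 0x5b, 0xde, 0x64, 0xb6, 0xa9, 0x81, 0x7c]
t2 = [0x21, 0x47, 0x5b, 0x5b, 0xde, 0x18, 0x64, 0x64]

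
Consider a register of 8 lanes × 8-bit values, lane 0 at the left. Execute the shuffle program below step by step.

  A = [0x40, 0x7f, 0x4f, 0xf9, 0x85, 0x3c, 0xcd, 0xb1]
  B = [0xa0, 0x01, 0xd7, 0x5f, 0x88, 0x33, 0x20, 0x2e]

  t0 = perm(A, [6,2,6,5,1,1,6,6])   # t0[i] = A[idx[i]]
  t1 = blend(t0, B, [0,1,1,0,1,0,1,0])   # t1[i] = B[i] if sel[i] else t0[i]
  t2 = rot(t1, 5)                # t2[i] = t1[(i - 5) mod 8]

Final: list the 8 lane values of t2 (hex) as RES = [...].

RES = [ 0x3c  0x88  0x7f  0x20  0xcd  0xcd  0x01  0xd7 ]

→ t0 |cd|4f|cd|3c|7f|7f|cd|cd|
→ t1 |cd|01|d7|3c|88|7f|20|cd|
→ t2 |3c|88|7f|20|cd|cd|01|d7|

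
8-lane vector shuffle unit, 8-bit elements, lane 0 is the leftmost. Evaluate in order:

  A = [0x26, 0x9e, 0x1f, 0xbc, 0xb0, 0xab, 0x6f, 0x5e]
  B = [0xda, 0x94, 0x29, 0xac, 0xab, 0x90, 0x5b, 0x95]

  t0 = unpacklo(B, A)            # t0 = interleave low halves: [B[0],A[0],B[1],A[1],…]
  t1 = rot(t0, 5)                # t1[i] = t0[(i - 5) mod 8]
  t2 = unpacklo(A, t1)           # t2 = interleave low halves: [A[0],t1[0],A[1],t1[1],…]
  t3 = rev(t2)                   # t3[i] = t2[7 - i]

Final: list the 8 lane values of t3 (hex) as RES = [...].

RES = [ 0xac  0xbc  0x1f  0x1f  0x29  0x9e  0x9e  0x26 ]

t0 = [0xda, 0x26, 0x94, 0x9e, 0x29, 0x1f, 0xac, 0xbc]
t1 = [0x9e, 0x29, 0x1f, 0xac, 0xbc, 0xda, 0x26, 0x94]
t2 = [0x26, 0x9e, 0x9e, 0x29, 0x1f, 0x1f, 0xbc, 0xac]
t3 = [0xac, 0xbc, 0x1f, 0x1f, 0x29, 0x9e, 0x9e, 0x26]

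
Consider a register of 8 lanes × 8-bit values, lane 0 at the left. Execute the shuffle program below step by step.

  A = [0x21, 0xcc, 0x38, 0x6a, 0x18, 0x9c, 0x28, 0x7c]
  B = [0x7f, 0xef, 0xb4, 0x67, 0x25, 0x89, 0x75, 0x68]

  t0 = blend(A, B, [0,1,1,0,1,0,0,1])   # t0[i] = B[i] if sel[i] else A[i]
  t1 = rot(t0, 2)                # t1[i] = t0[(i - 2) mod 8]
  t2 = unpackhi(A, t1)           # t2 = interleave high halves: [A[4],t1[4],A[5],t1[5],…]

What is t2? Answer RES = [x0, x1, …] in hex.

RES = [0x18, 0xb4, 0x9c, 0x6a, 0x28, 0x25, 0x7c, 0x9c]

→ t0 |21|ef|b4|6a|25|9c|28|68|
→ t1 |28|68|21|ef|b4|6a|25|9c|
→ t2 |18|b4|9c|6a|28|25|7c|9c|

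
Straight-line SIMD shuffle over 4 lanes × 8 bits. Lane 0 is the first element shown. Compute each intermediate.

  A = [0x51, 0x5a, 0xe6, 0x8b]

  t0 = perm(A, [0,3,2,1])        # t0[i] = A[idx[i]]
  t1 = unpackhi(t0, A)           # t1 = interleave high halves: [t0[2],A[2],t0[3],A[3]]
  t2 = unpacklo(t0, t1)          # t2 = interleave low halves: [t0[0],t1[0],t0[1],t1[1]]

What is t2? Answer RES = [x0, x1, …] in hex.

RES = [ 0x51  0xe6  0x8b  0xe6 ]

→ t0 |51|8b|e6|5a|
→ t1 |e6|e6|5a|8b|
→ t2 |51|e6|8b|e6|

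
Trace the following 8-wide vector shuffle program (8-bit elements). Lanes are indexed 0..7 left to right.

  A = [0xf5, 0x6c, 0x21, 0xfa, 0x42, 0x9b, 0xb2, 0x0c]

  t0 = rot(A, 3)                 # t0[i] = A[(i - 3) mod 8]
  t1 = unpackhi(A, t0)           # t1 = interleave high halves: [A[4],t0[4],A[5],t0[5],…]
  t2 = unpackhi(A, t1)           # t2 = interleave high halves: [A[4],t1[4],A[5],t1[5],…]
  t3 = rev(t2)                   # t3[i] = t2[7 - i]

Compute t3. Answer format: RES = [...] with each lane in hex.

RES = [0x42, 0x0c, 0x0c, 0xb2, 0xfa, 0x9b, 0xb2, 0x42]

t0 = [0x9b, 0xb2, 0x0c, 0xf5, 0x6c, 0x21, 0xfa, 0x42]
t1 = [0x42, 0x6c, 0x9b, 0x21, 0xb2, 0xfa, 0x0c, 0x42]
t2 = [0x42, 0xb2, 0x9b, 0xfa, 0xb2, 0x0c, 0x0c, 0x42]
t3 = [0x42, 0x0c, 0x0c, 0xb2, 0xfa, 0x9b, 0xb2, 0x42]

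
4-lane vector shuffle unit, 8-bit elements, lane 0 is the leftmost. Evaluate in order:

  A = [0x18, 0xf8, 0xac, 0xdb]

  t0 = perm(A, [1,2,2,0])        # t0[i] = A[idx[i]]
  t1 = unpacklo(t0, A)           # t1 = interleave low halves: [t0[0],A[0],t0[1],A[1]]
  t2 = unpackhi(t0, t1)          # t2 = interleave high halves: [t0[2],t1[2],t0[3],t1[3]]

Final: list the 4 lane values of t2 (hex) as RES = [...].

→ t0 |f8|ac|ac|18|
→ t1 |f8|18|ac|f8|
→ t2 |ac|ac|18|f8|

RES = [ 0xac  0xac  0x18  0xf8 ]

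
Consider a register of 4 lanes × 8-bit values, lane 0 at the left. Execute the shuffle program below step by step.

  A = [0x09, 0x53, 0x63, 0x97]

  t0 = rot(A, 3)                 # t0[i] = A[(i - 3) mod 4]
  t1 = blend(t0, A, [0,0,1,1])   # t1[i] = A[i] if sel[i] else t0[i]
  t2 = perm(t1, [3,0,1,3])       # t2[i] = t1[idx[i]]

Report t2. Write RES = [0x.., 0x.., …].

RES = [0x97, 0x53, 0x63, 0x97]

t0 = [0x53, 0x63, 0x97, 0x09]
t1 = [0x53, 0x63, 0x63, 0x97]
t2 = [0x97, 0x53, 0x63, 0x97]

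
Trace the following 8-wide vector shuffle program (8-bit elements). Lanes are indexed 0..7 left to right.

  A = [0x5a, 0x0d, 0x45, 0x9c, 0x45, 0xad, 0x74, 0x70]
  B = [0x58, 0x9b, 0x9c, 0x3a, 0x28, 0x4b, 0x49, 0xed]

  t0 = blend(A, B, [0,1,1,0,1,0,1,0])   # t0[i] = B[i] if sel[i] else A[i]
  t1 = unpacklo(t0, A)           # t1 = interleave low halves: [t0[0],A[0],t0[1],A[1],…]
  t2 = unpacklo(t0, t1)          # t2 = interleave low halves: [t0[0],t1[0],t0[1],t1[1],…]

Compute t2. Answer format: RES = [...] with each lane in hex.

RES = [ 0x5a  0x5a  0x9b  0x5a  0x9c  0x9b  0x9c  0x0d ]

t0 = [0x5a, 0x9b, 0x9c, 0x9c, 0x28, 0xad, 0x49, 0x70]
t1 = [0x5a, 0x5a, 0x9b, 0x0d, 0x9c, 0x45, 0x9c, 0x9c]
t2 = [0x5a, 0x5a, 0x9b, 0x5a, 0x9c, 0x9b, 0x9c, 0x0d]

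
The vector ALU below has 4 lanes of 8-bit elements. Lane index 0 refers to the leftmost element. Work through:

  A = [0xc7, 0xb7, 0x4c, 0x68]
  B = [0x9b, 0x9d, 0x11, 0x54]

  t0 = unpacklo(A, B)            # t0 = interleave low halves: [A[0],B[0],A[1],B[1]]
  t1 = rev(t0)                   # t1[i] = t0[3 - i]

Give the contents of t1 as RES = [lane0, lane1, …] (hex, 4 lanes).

RES = [0x9d, 0xb7, 0x9b, 0xc7]

  t0: c7 9b b7 9d
  t1: 9d b7 9b c7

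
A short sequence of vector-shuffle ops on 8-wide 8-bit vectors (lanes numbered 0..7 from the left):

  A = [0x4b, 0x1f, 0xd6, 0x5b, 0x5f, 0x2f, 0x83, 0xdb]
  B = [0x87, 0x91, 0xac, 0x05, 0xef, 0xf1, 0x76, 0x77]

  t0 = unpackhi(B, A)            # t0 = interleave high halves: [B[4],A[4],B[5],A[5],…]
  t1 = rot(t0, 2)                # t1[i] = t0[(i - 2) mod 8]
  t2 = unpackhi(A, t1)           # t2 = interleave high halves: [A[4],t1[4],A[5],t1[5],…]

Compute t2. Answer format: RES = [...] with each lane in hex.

RES = [0x5f, 0xf1, 0x2f, 0x2f, 0x83, 0x76, 0xdb, 0x83]

→ t0 |ef|5f|f1|2f|76|83|77|db|
→ t1 |77|db|ef|5f|f1|2f|76|83|
→ t2 |5f|f1|2f|2f|83|76|db|83|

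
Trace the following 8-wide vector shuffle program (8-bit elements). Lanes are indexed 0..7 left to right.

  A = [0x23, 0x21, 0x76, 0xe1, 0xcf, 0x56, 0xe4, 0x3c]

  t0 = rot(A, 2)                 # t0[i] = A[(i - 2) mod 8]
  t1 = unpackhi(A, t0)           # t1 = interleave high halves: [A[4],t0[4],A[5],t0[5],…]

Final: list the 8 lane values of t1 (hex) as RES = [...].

→ t0 |e4|3c|23|21|76|e1|cf|56|
→ t1 |cf|76|56|e1|e4|cf|3c|56|

RES = [ 0xcf  0x76  0x56  0xe1  0xe4  0xcf  0x3c  0x56 ]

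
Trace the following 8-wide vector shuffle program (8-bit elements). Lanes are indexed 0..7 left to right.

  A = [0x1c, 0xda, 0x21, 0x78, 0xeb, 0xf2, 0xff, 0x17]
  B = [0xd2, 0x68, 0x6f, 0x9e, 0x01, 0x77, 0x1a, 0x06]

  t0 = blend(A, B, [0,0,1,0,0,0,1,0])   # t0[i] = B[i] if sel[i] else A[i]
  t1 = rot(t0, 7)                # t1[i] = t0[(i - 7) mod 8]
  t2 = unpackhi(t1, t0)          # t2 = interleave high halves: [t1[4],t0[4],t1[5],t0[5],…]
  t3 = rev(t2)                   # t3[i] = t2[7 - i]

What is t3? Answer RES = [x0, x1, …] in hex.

→ t0 |1c|da|6f|78|eb|f2|1a|17|
→ t1 |da|6f|78|eb|f2|1a|17|1c|
→ t2 |f2|eb|1a|f2|17|1a|1c|17|
→ t3 |17|1c|1a|17|f2|1a|eb|f2|

RES = [ 0x17  0x1c  0x1a  0x17  0xf2  0x1a  0xeb  0xf2 ]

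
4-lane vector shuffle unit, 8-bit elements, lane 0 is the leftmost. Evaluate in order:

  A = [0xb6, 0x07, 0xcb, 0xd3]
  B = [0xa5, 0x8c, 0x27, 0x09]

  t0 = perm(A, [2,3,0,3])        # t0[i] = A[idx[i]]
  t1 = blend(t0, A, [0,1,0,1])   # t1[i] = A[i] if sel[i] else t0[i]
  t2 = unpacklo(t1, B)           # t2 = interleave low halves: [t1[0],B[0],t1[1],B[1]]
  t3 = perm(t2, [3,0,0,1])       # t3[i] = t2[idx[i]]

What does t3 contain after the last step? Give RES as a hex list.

→ t0 |cb|d3|b6|d3|
→ t1 |cb|07|b6|d3|
→ t2 |cb|a5|07|8c|
→ t3 |8c|cb|cb|a5|

RES = [ 0x8c  0xcb  0xcb  0xa5 ]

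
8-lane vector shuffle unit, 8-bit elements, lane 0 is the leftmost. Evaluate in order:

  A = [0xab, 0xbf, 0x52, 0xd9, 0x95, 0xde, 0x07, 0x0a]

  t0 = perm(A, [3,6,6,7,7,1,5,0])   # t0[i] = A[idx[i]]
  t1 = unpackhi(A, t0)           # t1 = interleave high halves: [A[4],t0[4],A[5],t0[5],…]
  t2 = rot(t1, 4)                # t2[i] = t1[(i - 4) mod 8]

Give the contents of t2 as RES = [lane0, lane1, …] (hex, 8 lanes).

RES = [0x07, 0xde, 0x0a, 0xab, 0x95, 0x0a, 0xde, 0xbf]

  t0: d9 07 07 0a 0a bf de ab
  t1: 95 0a de bf 07 de 0a ab
  t2: 07 de 0a ab 95 0a de bf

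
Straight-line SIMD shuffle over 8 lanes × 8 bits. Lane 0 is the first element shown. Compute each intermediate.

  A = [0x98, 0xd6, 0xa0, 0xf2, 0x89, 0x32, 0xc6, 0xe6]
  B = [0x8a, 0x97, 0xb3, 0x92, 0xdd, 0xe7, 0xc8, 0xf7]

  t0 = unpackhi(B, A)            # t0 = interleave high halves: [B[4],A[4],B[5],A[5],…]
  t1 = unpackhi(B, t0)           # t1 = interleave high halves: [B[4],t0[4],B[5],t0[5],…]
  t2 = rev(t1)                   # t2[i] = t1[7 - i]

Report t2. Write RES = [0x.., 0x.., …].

  t0: dd 89 e7 32 c8 c6 f7 e6
  t1: dd c8 e7 c6 c8 f7 f7 e6
  t2: e6 f7 f7 c8 c6 e7 c8 dd

RES = [ 0xe6  0xf7  0xf7  0xc8  0xc6  0xe7  0xc8  0xdd ]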